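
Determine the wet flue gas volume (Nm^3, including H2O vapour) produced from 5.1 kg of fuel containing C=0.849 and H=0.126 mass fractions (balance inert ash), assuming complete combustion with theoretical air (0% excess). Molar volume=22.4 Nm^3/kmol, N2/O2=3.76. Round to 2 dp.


Per kg fuel: CO2 = (C/12 kmol)*22.4 = (0.849/12)*22.4 = 1.58480 Nm^3
Per kg fuel: H2O = (H/2 kmol)*22.4 = (0.126/2)*22.4 = 1.41120 Nm^3
O2 needed per kg fuel = C/12 + H/4 = 0.849/12 + 0.126/4 = 0.10225000 kmol
Per kg fuel: N2 = O2*3.76*22.4 = 0.10225000*3.76*22.4 = 8.61190 Nm^3
Total per kg = 1.58480 + 1.41120 + 8.61190 = 11.60790 Nm^3
Total = 11.60790 * 5.1 = 59.20 Nm^3


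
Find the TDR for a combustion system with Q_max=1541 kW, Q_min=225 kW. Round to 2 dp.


TDR = Q_max / Q_min
TDR = 1541 / 225 = 6.85


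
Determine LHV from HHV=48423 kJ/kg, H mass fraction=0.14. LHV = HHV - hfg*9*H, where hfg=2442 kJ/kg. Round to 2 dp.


LHV = HHV - hfg * 9 * H
Water correction = 2442 * 9 * 0.14 = 3076.920 kJ/kg
LHV = 48423 - 3076.920 = 45346.08 kJ/kg


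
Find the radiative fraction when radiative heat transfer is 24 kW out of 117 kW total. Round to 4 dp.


f_rad = Q_rad / Q_total
f_rad = 24 / 117 = 0.2051


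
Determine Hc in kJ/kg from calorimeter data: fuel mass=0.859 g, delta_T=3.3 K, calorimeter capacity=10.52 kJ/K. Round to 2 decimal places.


Hc = C_cal * delta_T / m_fuel
Q_released = 10.52 * 3.3 = 34.7160 kJ
m_fuel = 0.859 g = 0.859/1000 kg = 0.000859 kg
Hc = 34.7160 / 0.000859 = 40414.44 kJ/kg


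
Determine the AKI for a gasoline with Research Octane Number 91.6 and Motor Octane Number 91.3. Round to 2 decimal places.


AKI = (RON + MON) / 2
AKI = (91.6 + 91.3) / 2
AKI = 182.9 / 2 = 91.45


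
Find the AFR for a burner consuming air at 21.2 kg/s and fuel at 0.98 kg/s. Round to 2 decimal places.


AFR = m_air / m_fuel
AFR = 21.2 / 0.98 = 21.63


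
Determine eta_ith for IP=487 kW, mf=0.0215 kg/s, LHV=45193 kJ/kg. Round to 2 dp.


eta_ith = (IP / (mf * LHV)) * 100
Denominator = 0.0215 * 45193 = 971.6495 kW
eta_ith = (487 / 971.6495) * 100 = 50.12%


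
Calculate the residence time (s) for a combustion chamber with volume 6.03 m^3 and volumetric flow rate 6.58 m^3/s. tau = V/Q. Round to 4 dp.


tau = V / Q_flow
tau = 6.03 / 6.58 = 0.9164 s


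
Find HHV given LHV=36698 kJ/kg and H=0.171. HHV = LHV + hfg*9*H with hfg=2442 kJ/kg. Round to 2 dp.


HHV = LHV + hfg * 9 * H
Water addition = 2442 * 9 * 0.171 = 3758.238 kJ/kg
HHV = 36698 + 3758.238 = 40456.24 kJ/kg


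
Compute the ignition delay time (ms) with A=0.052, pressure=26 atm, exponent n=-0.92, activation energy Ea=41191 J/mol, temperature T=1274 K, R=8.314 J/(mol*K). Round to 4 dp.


tau = A * P^n * exp(Ea/(R*T))
P^n = 26^(-0.92) = 0.04991425
Ea/(R*T) = 41191/(8.314*1274) = 3.888865
exp(Ea/(R*T)) = 48.855413
tau = 0.052 * 0.04991425 * 48.855413 = 0.1268 ms


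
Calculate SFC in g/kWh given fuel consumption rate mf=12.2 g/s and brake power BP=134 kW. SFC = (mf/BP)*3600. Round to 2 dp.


SFC = (mf / BP) * 3600
Rate = 12.2 / 134 = 0.091045 g/(s*kW)
SFC = 0.091045 * 3600 = 327.76 g/kWh


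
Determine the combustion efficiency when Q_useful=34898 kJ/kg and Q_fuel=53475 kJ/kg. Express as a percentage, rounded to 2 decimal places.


Efficiency = (Q_useful / Q_fuel) * 100
Efficiency = (34898 / 53475) * 100
Efficiency = 0.6526 * 100 = 65.26%


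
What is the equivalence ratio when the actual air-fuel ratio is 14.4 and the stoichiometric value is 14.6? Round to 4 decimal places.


phi = AFR_stoich / AFR_actual
phi = 14.6 / 14.4 = 1.0139


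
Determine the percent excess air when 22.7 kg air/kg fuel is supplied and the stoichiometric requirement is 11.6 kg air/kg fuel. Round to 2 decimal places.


Excess air = actual - stoichiometric = 22.7 - 11.6 = 11.10 kg/kg fuel
Excess air % = (excess / stoich) * 100 = (11.10 / 11.6) * 100 = 95.69%


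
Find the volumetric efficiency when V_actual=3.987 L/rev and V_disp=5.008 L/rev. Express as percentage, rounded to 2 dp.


eta_v = (V_actual / V_disp) * 100
Ratio = 3.987 / 5.008 = 0.7961
eta_v = 0.7961 * 100 = 79.61%


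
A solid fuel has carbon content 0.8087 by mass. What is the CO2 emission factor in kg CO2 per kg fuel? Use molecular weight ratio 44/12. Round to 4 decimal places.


EF = C_frac * (M_CO2 / M_C)
EF = 0.8087 * (44/12)
EF = 0.8087 * 3.666667 = 2.9652 kg_CO2/kg_fuel


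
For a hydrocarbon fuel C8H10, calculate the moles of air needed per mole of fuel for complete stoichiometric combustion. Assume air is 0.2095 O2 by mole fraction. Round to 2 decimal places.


Balanced combustion: C8H10 + 10.5 O2 -> 8 CO2 + 5 H2O
O2 needed = C + H/4 = 8 + 10/4 = 10.50 moles
Air moles = O2 / 0.2095 = 10.50 / 0.2095 = 50.12 moles air


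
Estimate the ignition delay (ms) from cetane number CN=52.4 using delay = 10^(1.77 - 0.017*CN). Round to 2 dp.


delay = 10^(1.77 - 0.017*CN)
Exponent = 1.77 - 0.017*52.4 = 0.8792
delay = 10^0.8792 = 7.57 ms


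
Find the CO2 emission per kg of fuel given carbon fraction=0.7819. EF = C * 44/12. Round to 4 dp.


EF = C_frac * (M_CO2 / M_C)
EF = 0.7819 * (44/12)
EF = 0.7819 * 3.666667 = 2.8670 kg_CO2/kg_fuel


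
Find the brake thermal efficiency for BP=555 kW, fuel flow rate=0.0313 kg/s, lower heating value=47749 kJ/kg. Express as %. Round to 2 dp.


eta_BTE = (BP / (mf * LHV)) * 100
Denominator = 0.0313 * 47749 = 1494.5437 kW
eta_BTE = (555 / 1494.5437) * 100 = 37.14%


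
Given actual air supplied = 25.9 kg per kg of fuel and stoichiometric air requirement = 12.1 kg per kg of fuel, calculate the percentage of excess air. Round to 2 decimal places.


Excess air = actual - stoichiometric = 25.9 - 12.1 = 13.80 kg/kg fuel
Excess air % = (excess / stoich) * 100 = (13.80 / 12.1) * 100 = 114.05%


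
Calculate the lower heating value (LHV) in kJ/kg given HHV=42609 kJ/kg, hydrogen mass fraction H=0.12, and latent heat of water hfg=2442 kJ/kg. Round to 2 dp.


LHV = HHV - hfg * 9 * H
Water correction = 2442 * 9 * 0.12 = 2637.360 kJ/kg
LHV = 42609 - 2637.360 = 39971.64 kJ/kg


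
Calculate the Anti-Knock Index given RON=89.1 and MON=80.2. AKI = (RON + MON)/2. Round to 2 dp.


AKI = (RON + MON) / 2
AKI = (89.1 + 80.2) / 2
AKI = 169.3 / 2 = 84.65


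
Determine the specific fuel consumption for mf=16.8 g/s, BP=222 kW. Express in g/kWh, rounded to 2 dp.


SFC = (mf / BP) * 3600
Rate = 16.8 / 222 = 0.075676 g/(s*kW)
SFC = 0.075676 * 3600 = 272.43 g/kWh


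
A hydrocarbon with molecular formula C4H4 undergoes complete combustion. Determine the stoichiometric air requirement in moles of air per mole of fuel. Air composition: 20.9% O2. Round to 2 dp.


Balanced combustion: C4H4 + 5 O2 -> 4 CO2 + 2 H2O
O2 needed = C + H/4 = 4 + 4/4 = 5.00 moles
Air moles = O2 / 0.209 = 5.00 / 0.209 = 23.92 moles air


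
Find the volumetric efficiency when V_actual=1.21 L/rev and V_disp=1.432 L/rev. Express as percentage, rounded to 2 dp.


eta_v = (V_actual / V_disp) * 100
Ratio = 1.21 / 1.432 = 0.8450
eta_v = 0.8450 * 100 = 84.50%


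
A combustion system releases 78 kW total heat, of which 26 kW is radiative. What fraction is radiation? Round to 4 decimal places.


f_rad = Q_rad / Q_total
f_rad = 26 / 78 = 0.3333


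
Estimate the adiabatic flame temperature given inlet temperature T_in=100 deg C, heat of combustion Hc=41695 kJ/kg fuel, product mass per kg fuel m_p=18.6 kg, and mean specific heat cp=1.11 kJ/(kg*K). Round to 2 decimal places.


T_ad = T_in + Hc / (m_p * cp)
Denominator = 18.6 * 1.11 = 20.6460
Temperature rise = 41695 / 20.6460 = 2019.52 K
T_ad = 100 + 2019.52 = 2119.52 deg C


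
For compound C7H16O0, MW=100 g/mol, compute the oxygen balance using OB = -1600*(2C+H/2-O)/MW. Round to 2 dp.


OB = -1600 * (2C + H/2 - O) / MW
Inner = 2*7 + 16/2 - 0 = 22.00
OB = -1600 * 22.00 / 100 = -352.00%


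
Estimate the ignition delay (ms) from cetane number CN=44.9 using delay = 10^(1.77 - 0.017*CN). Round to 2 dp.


delay = 10^(1.77 - 0.017*CN)
Exponent = 1.77 - 0.017*44.9 = 1.0067
delay = 10^1.0067 = 10.16 ms


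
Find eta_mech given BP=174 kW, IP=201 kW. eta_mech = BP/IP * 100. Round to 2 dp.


eta_mech = (BP / IP) * 100
Ratio = 174 / 201 = 0.8657
eta_mech = 0.8657 * 100 = 86.57%


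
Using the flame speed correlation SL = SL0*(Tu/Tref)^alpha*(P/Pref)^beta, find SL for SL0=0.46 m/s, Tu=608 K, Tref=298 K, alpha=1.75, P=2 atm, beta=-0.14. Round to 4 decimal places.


SL = SL0 * (Tu/Tref)^alpha * (P/Pref)^beta
T ratio = 608/298 = 2.04026846
(T ratio)^alpha = 2.04026846^1.75 = 3.482995
(P/Pref)^beta = 2^(-0.14) = 0.907519
SL = 0.46 * 3.482995 * 0.907519 = 1.4540 m/s


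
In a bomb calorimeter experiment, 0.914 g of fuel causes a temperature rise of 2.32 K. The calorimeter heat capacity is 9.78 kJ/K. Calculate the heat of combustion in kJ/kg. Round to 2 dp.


Hc = C_cal * delta_T / m_fuel
Q_released = 9.78 * 2.32 = 22.6896 kJ
m_fuel = 0.914 g = 0.914/1000 kg = 0.000914 kg
Hc = 22.6896 / 0.000914 = 24824.51 kJ/kg


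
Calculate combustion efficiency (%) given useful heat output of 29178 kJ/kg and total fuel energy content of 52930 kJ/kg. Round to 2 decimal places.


Efficiency = (Q_useful / Q_fuel) * 100
Efficiency = (29178 / 52930) * 100
Efficiency = 0.5513 * 100 = 55.13%


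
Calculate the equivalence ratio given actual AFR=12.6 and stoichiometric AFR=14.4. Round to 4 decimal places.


phi = AFR_stoich / AFR_actual
phi = 14.4 / 12.6 = 1.1429


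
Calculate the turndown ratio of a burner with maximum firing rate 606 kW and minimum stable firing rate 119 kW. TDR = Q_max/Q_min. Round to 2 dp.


TDR = Q_max / Q_min
TDR = 606 / 119 = 5.09


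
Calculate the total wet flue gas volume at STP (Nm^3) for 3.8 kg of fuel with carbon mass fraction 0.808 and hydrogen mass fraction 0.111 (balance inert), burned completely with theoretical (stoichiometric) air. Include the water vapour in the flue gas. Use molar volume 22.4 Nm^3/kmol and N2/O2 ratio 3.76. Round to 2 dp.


Per kg fuel: CO2 = (C/12 kmol)*22.4 = (0.808/12)*22.4 = 1.50827 Nm^3
Per kg fuel: H2O = (H/2 kmol)*22.4 = (0.111/2)*22.4 = 1.24320 Nm^3
O2 needed per kg fuel = C/12 + H/4 = 0.808/12 + 0.111/4 = 0.09508333 kmol
Per kg fuel: N2 = O2*3.76*22.4 = 0.09508333*3.76*22.4 = 8.00830 Nm^3
Total per kg = 1.50827 + 1.24320 + 8.00830 = 10.75977 Nm^3
Total = 10.75977 * 3.8 = 40.89 Nm^3


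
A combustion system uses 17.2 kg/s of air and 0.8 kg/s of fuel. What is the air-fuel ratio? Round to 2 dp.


AFR = m_air / m_fuel
AFR = 17.2 / 0.8 = 21.50


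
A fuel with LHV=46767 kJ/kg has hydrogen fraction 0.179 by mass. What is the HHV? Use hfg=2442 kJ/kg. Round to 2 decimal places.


HHV = LHV + hfg * 9 * H
Water addition = 2442 * 9 * 0.179 = 3934.062 kJ/kg
HHV = 46767 + 3934.062 = 50701.06 kJ/kg


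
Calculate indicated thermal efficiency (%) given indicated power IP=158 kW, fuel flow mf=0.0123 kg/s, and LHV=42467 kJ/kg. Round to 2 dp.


eta_ith = (IP / (mf * LHV)) * 100
Denominator = 0.0123 * 42467 = 522.3441 kW
eta_ith = (158 / 522.3441) * 100 = 30.25%


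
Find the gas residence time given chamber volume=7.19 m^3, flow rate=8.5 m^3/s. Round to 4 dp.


tau = V / Q_flow
tau = 7.19 / 8.5 = 0.8459 s


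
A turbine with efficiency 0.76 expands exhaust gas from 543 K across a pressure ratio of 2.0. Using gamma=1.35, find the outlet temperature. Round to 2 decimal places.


T_out = T_in * (1 - eta * (1 - PR^(-(gamma-1)/gamma)))
Exponent = -(1.35-1)/1.35 = -0.25925926
PR^exp = 2.0^(-0.25925926) = 0.83551680
Factor = 1 - 0.76*(1 - 0.83551680) = 0.87499277
T_out = 543 * 0.87499277 = 475.12 K


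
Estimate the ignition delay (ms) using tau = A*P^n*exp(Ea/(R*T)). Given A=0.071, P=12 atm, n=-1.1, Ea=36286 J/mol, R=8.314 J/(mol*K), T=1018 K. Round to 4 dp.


tau = A * P^n * exp(Ea/(R*T))
P^n = 12^(-1.1) = 0.06499810
Ea/(R*T) = 36286/(8.314*1018) = 4.287275
exp(Ea/(R*T)) = 72.767874
tau = 0.071 * 0.06499810 * 72.767874 = 0.3358 ms


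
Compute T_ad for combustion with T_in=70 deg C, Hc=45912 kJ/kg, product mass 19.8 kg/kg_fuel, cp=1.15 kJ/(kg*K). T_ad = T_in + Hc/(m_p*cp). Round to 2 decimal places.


T_ad = T_in + Hc / (m_p * cp)
Denominator = 19.8 * 1.15 = 22.7700
Temperature rise = 45912 / 22.7700 = 2016.34 K
T_ad = 70 + 2016.34 = 2086.34 deg C


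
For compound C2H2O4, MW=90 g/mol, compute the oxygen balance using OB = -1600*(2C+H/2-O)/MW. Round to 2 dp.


OB = -1600 * (2C + H/2 - O) / MW
Inner = 2*2 + 2/2 - 4 = 1.00
OB = -1600 * 1.00 / 90 = -17.78%


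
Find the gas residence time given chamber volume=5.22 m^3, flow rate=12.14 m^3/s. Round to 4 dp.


tau = V / Q_flow
tau = 5.22 / 12.14 = 0.4300 s


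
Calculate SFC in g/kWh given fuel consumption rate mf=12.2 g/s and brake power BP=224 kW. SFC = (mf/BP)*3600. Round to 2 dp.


SFC = (mf / BP) * 3600
Rate = 12.2 / 224 = 0.054464 g/(s*kW)
SFC = 0.054464 * 3600 = 196.07 g/kWh


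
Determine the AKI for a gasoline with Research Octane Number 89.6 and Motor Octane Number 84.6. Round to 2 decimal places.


AKI = (RON + MON) / 2
AKI = (89.6 + 84.6) / 2
AKI = 174.2 / 2 = 87.10


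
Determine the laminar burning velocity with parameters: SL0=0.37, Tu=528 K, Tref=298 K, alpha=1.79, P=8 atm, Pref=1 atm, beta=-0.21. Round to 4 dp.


SL = SL0 * (Tu/Tref)^alpha * (P/Pref)^beta
T ratio = 528/298 = 1.77181208
(T ratio)^alpha = 1.77181208^1.79 = 2.783990
(P/Pref)^beta = 8^(-0.21) = 0.646176
SL = 0.37 * 2.783990 * 0.646176 = 0.6656 m/s


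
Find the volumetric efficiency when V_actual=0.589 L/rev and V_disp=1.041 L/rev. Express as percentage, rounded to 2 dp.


eta_v = (V_actual / V_disp) * 100
Ratio = 0.589 / 1.041 = 0.5658
eta_v = 0.5658 * 100 = 56.58%


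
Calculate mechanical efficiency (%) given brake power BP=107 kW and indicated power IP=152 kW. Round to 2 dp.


eta_mech = (BP / IP) * 100
Ratio = 107 / 152 = 0.7039
eta_mech = 0.7039 * 100 = 70.39%


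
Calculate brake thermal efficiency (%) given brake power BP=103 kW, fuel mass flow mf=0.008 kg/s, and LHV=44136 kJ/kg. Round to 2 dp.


eta_BTE = (BP / (mf * LHV)) * 100
Denominator = 0.008 * 44136 = 353.0880 kW
eta_BTE = (103 / 353.0880) * 100 = 29.17%


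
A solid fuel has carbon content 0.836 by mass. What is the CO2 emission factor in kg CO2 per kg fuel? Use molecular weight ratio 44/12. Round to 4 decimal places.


EF = C_frac * (M_CO2 / M_C)
EF = 0.836 * (44/12)
EF = 0.836 * 3.666667 = 3.0653 kg_CO2/kg_fuel


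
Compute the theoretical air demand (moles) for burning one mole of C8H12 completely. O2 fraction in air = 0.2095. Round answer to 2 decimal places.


Balanced combustion: C8H12 + 11 O2 -> 8 CO2 + 6 H2O
O2 needed = C + H/4 = 8 + 12/4 = 11.00 moles
Air moles = O2 / 0.2095 = 11.00 / 0.2095 = 52.51 moles air


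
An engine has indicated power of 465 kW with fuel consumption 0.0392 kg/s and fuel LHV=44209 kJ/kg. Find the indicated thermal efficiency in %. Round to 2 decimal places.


eta_ith = (IP / (mf * LHV)) * 100
Denominator = 0.0392 * 44209 = 1732.9928 kW
eta_ith = (465 / 1732.9928) * 100 = 26.83%


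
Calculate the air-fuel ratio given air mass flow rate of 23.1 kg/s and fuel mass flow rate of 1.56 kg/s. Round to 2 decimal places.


AFR = m_air / m_fuel
AFR = 23.1 / 1.56 = 14.81


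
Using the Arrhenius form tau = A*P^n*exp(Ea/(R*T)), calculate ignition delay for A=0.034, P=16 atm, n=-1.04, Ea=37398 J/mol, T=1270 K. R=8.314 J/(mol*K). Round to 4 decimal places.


tau = A * P^n * exp(Ea/(R*T))
P^n = 16^(-1.04) = 0.05593907
Ea/(R*T) = 37398/(8.314*1270) = 3.541886
exp(Ea/(R*T)) = 34.532001
tau = 0.034 * 0.05593907 * 34.532001 = 0.0657 ms


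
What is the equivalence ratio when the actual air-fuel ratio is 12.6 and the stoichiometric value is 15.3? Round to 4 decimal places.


phi = AFR_stoich / AFR_actual
phi = 15.3 / 12.6 = 1.2143


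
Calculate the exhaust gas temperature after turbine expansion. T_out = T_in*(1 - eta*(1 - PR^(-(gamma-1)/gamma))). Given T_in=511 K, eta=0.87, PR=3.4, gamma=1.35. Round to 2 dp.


T_out = T_in * (1 - eta * (1 - PR^(-(gamma-1)/gamma)))
Exponent = -(1.35-1)/1.35 = -0.25925926
PR^exp = 3.4^(-0.25925926) = 0.72813041
Factor = 1 - 0.87*(1 - 0.72813041) = 0.76347346
T_out = 511 * 0.76347346 = 390.13 K


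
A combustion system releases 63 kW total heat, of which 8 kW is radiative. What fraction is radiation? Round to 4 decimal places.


f_rad = Q_rad / Q_total
f_rad = 8 / 63 = 0.1270


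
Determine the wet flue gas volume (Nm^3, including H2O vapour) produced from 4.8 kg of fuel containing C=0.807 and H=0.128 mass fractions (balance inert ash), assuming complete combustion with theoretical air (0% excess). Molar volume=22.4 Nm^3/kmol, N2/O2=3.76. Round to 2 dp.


Per kg fuel: CO2 = (C/12 kmol)*22.4 = (0.807/12)*22.4 = 1.50640 Nm^3
Per kg fuel: H2O = (H/2 kmol)*22.4 = (0.128/2)*22.4 = 1.43360 Nm^3
O2 needed per kg fuel = C/12 + H/4 = 0.807/12 + 0.128/4 = 0.09925000 kmol
Per kg fuel: N2 = O2*3.76*22.4 = 0.09925000*3.76*22.4 = 8.35923 Nm^3
Total per kg = 1.50640 + 1.43360 + 8.35923 = 11.29923 Nm^3
Total = 11.29923 * 4.8 = 54.24 Nm^3


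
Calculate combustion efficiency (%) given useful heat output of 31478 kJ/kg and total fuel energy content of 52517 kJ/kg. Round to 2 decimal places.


Efficiency = (Q_useful / Q_fuel) * 100
Efficiency = (31478 / 52517) * 100
Efficiency = 0.5994 * 100 = 59.94%


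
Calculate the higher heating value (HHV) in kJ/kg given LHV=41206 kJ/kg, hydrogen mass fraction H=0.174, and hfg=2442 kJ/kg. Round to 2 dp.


HHV = LHV + hfg * 9 * H
Water addition = 2442 * 9 * 0.174 = 3824.172 kJ/kg
HHV = 41206 + 3824.172 = 45030.17 kJ/kg


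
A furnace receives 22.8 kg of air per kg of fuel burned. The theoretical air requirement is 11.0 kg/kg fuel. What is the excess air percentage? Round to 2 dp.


Excess air = actual - stoichiometric = 22.8 - 11.0 = 11.80 kg/kg fuel
Excess air % = (excess / stoich) * 100 = (11.80 / 11.0) * 100 = 107.27%


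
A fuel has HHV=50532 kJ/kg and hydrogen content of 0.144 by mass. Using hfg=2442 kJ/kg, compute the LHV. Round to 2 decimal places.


LHV = HHV - hfg * 9 * H
Water correction = 2442 * 9 * 0.144 = 3164.832 kJ/kg
LHV = 50532 - 3164.832 = 47367.17 kJ/kg


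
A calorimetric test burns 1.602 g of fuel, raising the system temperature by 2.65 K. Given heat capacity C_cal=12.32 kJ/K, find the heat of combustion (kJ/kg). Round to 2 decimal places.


Hc = C_cal * delta_T / m_fuel
Q_released = 12.32 * 2.65 = 32.6480 kJ
m_fuel = 1.602 g = 1.602/1000 kg = 0.001602 kg
Hc = 32.6480 / 0.001602 = 20379.53 kJ/kg


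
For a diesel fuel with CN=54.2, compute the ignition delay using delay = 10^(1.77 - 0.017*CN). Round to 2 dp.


delay = 10^(1.77 - 0.017*CN)
Exponent = 1.77 - 0.017*54.2 = 0.8486
delay = 10^0.8486 = 7.06 ms


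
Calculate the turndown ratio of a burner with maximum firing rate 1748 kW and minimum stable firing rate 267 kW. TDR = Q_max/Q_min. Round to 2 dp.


TDR = Q_max / Q_min
TDR = 1748 / 267 = 6.55


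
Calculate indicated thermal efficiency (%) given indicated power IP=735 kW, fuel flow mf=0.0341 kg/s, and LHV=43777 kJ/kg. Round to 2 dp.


eta_ith = (IP / (mf * LHV)) * 100
Denominator = 0.0341 * 43777 = 1492.7957 kW
eta_ith = (735 / 1492.7957) * 100 = 49.24%


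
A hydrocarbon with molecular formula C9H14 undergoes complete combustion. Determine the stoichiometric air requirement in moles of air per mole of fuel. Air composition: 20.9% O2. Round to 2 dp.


Balanced combustion: C9H14 + 12.5 O2 -> 9 CO2 + 7 H2O
O2 needed = C + H/4 = 9 + 14/4 = 12.50 moles
Air moles = O2 / 0.209 = 12.50 / 0.209 = 59.81 moles air


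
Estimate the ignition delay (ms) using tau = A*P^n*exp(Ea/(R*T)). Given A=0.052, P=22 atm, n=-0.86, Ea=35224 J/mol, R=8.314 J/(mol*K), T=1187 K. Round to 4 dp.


tau = A * P^n * exp(Ea/(R*T))
P^n = 22^(-0.86) = 0.07006748
Ea/(R*T) = 35224/(8.314*1187) = 3.569258
exp(Ea/(R*T)) = 35.490247
tau = 0.052 * 0.07006748 * 35.490247 = 0.1293 ms


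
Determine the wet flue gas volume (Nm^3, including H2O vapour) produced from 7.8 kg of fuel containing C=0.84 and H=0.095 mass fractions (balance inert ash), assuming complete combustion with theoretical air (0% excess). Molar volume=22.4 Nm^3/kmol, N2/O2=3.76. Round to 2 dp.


Per kg fuel: CO2 = (C/12 kmol)*22.4 = (0.84/12)*22.4 = 1.56800 Nm^3
Per kg fuel: H2O = (H/2 kmol)*22.4 = (0.095/2)*22.4 = 1.06400 Nm^3
O2 needed per kg fuel = C/12 + H/4 = 0.84/12 + 0.095/4 = 0.09375000 kmol
Per kg fuel: N2 = O2*3.76*22.4 = 0.09375000*3.76*22.4 = 7.89600 Nm^3
Total per kg = 1.56800 + 1.06400 + 7.89600 = 10.52800 Nm^3
Total = 10.52800 * 7.8 = 82.12 Nm^3


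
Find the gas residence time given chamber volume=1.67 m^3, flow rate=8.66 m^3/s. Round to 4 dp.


tau = V / Q_flow
tau = 1.67 / 8.66 = 0.1928 s


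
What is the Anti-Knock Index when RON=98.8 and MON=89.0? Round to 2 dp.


AKI = (RON + MON) / 2
AKI = (98.8 + 89.0) / 2
AKI = 187.8 / 2 = 93.90


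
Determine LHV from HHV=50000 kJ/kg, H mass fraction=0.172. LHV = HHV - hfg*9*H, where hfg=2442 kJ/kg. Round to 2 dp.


LHV = HHV - hfg * 9 * H
Water correction = 2442 * 9 * 0.172 = 3780.216 kJ/kg
LHV = 50000 - 3780.216 = 46219.78 kJ/kg


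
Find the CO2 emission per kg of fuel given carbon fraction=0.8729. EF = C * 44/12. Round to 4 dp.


EF = C_frac * (M_CO2 / M_C)
EF = 0.8729 * (44/12)
EF = 0.8729 * 3.666667 = 3.2006 kg_CO2/kg_fuel


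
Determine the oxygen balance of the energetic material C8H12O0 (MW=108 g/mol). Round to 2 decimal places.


OB = -1600 * (2C + H/2 - O) / MW
Inner = 2*8 + 12/2 - 0 = 22.00
OB = -1600 * 22.00 / 108 = -325.93%


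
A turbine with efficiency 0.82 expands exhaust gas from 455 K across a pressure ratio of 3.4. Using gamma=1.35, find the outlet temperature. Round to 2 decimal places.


T_out = T_in * (1 - eta * (1 - PR^(-(gamma-1)/gamma)))
Exponent = -(1.35-1)/1.35 = -0.25925926
PR^exp = 3.4^(-0.25925926) = 0.72813041
Factor = 1 - 0.82*(1 - 0.72813041) = 0.77706694
T_out = 455 * 0.77706694 = 353.57 K


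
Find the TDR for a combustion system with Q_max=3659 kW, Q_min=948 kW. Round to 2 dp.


TDR = Q_max / Q_min
TDR = 3659 / 948 = 3.86


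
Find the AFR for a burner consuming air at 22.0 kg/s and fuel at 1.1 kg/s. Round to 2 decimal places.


AFR = m_air / m_fuel
AFR = 22.0 / 1.1 = 20.00


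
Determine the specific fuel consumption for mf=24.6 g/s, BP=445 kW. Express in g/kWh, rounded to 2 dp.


SFC = (mf / BP) * 3600
Rate = 24.6 / 445 = 0.055281 g/(s*kW)
SFC = 0.055281 * 3600 = 199.01 g/kWh


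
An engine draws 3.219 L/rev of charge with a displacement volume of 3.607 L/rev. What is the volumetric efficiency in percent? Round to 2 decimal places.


eta_v = (V_actual / V_disp) * 100
Ratio = 3.219 / 3.607 = 0.8924
eta_v = 0.8924 * 100 = 89.24%


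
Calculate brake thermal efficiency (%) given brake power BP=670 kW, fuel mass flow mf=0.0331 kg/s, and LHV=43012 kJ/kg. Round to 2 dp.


eta_BTE = (BP / (mf * LHV)) * 100
Denominator = 0.0331 * 43012 = 1423.6972 kW
eta_BTE = (670 / 1423.6972) * 100 = 47.06%


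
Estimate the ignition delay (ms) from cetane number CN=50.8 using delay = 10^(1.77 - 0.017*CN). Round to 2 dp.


delay = 10^(1.77 - 0.017*CN)
Exponent = 1.77 - 0.017*50.8 = 0.9064
delay = 10^0.9064 = 8.06 ms


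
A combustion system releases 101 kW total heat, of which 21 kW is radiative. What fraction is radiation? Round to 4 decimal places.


f_rad = Q_rad / Q_total
f_rad = 21 / 101 = 0.2079


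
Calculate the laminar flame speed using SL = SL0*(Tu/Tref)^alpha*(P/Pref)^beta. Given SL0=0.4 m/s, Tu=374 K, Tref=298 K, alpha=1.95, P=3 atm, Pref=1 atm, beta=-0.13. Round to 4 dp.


SL = SL0 * (Tu/Tref)^alpha * (P/Pref)^beta
T ratio = 374/298 = 1.25503356
(T ratio)^alpha = 1.25503356^1.95 = 1.557320
(P/Pref)^beta = 3^(-0.13) = 0.866910
SL = 0.4 * 1.557320 * 0.866910 = 0.5400 m/s


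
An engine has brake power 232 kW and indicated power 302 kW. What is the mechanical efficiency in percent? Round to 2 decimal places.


eta_mech = (BP / IP) * 100
Ratio = 232 / 302 = 0.7682
eta_mech = 0.7682 * 100 = 76.82%


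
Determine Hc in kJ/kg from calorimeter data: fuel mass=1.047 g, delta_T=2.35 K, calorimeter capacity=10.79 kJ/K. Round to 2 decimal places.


Hc = C_cal * delta_T / m_fuel
Q_released = 10.79 * 2.35 = 25.3565 kJ
m_fuel = 1.047 g = 1.047/1000 kg = 0.001047 kg
Hc = 25.3565 / 0.001047 = 24218.24 kJ/kg


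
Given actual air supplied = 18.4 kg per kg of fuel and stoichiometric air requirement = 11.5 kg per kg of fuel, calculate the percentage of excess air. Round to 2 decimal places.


Excess air = actual - stoichiometric = 18.4 - 11.5 = 6.90 kg/kg fuel
Excess air % = (excess / stoich) * 100 = (6.90 / 11.5) * 100 = 60.00%


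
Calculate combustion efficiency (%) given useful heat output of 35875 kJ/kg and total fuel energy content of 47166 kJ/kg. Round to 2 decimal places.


Efficiency = (Q_useful / Q_fuel) * 100
Efficiency = (35875 / 47166) * 100
Efficiency = 0.7606 * 100 = 76.06%


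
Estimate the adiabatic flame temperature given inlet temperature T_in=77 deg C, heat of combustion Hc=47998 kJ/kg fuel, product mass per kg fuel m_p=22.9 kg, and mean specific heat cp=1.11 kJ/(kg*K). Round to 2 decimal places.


T_ad = T_in + Hc / (m_p * cp)
Denominator = 22.9 * 1.11 = 25.4190
Temperature rise = 47998 / 25.4190 = 1888.27 K
T_ad = 77 + 1888.27 = 1965.27 deg C


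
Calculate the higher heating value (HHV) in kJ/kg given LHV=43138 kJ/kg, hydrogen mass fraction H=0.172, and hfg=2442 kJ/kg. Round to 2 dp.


HHV = LHV + hfg * 9 * H
Water addition = 2442 * 9 * 0.172 = 3780.216 kJ/kg
HHV = 43138 + 3780.216 = 46918.22 kJ/kg


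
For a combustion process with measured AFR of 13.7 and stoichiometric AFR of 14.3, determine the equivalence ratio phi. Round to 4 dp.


phi = AFR_stoich / AFR_actual
phi = 14.3 / 13.7 = 1.0438


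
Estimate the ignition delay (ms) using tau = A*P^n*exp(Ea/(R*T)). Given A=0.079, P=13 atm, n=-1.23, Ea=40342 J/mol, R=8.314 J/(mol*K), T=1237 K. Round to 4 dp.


tau = A * P^n * exp(Ea/(R*T))
P^n = 13^(-1.23) = 0.04264319
Ea/(R*T) = 40342/(8.314*1237) = 3.922633
exp(Ea/(R*T)) = 50.533337
tau = 0.079 * 0.04264319 * 50.533337 = 0.1702 ms


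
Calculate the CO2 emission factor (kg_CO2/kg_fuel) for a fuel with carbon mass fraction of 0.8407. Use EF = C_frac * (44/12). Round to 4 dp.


EF = C_frac * (M_CO2 / M_C)
EF = 0.8407 * (44/12)
EF = 0.8407 * 3.666667 = 3.0826 kg_CO2/kg_fuel


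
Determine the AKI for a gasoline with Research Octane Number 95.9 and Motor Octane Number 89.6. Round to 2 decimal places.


AKI = (RON + MON) / 2
AKI = (95.9 + 89.6) / 2
AKI = 185.5 / 2 = 92.75


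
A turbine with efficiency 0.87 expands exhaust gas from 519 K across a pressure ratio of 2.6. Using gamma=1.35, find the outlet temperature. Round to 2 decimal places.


T_out = T_in * (1 - eta * (1 - PR^(-(gamma-1)/gamma)))
Exponent = -(1.35-1)/1.35 = -0.25925926
PR^exp = 2.6^(-0.25925926) = 0.78057442
Factor = 1 - 0.87*(1 - 0.78057442) = 0.80909975
T_out = 519 * 0.80909975 = 419.92 K


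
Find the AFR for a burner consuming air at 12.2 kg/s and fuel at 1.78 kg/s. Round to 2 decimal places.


AFR = m_air / m_fuel
AFR = 12.2 / 1.78 = 6.85


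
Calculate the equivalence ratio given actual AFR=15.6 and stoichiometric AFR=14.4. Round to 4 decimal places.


phi = AFR_stoich / AFR_actual
phi = 14.4 / 15.6 = 0.9231


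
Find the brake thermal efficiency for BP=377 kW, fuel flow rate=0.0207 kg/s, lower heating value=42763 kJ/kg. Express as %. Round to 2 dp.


eta_BTE = (BP / (mf * LHV)) * 100
Denominator = 0.0207 * 42763 = 885.1941 kW
eta_BTE = (377 / 885.1941) * 100 = 42.59%


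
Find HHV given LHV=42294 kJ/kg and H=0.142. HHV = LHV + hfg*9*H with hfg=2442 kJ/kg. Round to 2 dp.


HHV = LHV + hfg * 9 * H
Water addition = 2442 * 9 * 0.142 = 3120.876 kJ/kg
HHV = 42294 + 3120.876 = 45414.88 kJ/kg


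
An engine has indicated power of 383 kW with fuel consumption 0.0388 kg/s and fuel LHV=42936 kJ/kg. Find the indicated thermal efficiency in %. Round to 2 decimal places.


eta_ith = (IP / (mf * LHV)) * 100
Denominator = 0.0388 * 42936 = 1665.9168 kW
eta_ith = (383 / 1665.9168) * 100 = 22.99%


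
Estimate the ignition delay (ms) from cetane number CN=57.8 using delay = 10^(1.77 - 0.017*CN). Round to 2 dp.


delay = 10^(1.77 - 0.017*CN)
Exponent = 1.77 - 0.017*57.8 = 0.7874
delay = 10^0.7874 = 6.13 ms


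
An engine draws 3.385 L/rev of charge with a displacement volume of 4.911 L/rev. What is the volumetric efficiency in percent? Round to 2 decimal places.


eta_v = (V_actual / V_disp) * 100
Ratio = 3.385 / 4.911 = 0.6893
eta_v = 0.6893 * 100 = 68.93%


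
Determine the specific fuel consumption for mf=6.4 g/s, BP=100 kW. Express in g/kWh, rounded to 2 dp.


SFC = (mf / BP) * 3600
Rate = 6.4 / 100 = 0.064000 g/(s*kW)
SFC = 0.064000 * 3600 = 230.40 g/kWh


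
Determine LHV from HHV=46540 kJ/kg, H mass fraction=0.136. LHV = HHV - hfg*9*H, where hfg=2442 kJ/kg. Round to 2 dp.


LHV = HHV - hfg * 9 * H
Water correction = 2442 * 9 * 0.136 = 2989.008 kJ/kg
LHV = 46540 - 2989.008 = 43550.99 kJ/kg


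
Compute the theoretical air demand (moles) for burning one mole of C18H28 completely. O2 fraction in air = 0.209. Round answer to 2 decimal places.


Balanced combustion: C18H28 + 25 O2 -> 18 CO2 + 14 H2O
O2 needed = C + H/4 = 18 + 28/4 = 25.00 moles
Air moles = O2 / 0.209 = 25.00 / 0.209 = 119.62 moles air


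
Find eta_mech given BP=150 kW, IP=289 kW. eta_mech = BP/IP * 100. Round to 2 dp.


eta_mech = (BP / IP) * 100
Ratio = 150 / 289 = 0.5190
eta_mech = 0.5190 * 100 = 51.90%


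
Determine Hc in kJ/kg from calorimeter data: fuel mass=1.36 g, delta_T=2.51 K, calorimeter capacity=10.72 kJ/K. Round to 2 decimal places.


Hc = C_cal * delta_T / m_fuel
Q_released = 10.72 * 2.51 = 26.9072 kJ
m_fuel = 1.36 g = 1.36/1000 kg = 0.001360 kg
Hc = 26.9072 / 0.001360 = 19784.71 kJ/kg


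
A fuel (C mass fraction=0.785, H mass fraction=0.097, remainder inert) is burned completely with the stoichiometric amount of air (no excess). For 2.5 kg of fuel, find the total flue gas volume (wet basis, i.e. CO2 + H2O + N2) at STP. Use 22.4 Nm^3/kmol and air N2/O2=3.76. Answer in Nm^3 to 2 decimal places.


Per kg fuel: CO2 = (C/12 kmol)*22.4 = (0.785/12)*22.4 = 1.46533 Nm^3
Per kg fuel: H2O = (H/2 kmol)*22.4 = (0.097/2)*22.4 = 1.08640 Nm^3
O2 needed per kg fuel = C/12 + H/4 = 0.785/12 + 0.097/4 = 0.08966667 kmol
Per kg fuel: N2 = O2*3.76*22.4 = 0.08966667*3.76*22.4 = 7.55209 Nm^3
Total per kg = 1.46533 + 1.08640 + 7.55209 = 10.10382 Nm^3
Total = 10.10382 * 2.5 = 25.26 Nm^3


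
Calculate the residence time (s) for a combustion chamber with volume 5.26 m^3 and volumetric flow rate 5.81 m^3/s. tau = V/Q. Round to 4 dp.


tau = V / Q_flow
tau = 5.26 / 5.81 = 0.9053 s


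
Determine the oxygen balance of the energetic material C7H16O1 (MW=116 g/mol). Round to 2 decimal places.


OB = -1600 * (2C + H/2 - O) / MW
Inner = 2*7 + 16/2 - 1 = 21.00
OB = -1600 * 21.00 / 116 = -289.66%


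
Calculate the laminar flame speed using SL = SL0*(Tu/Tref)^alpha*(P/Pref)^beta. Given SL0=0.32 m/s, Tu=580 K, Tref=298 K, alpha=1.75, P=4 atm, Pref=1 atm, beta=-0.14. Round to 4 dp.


SL = SL0 * (Tu/Tref)^alpha * (P/Pref)^beta
T ratio = 580/298 = 1.94630872
(T ratio)^alpha = 1.94630872^1.75 = 3.207159
(P/Pref)^beta = 4^(-0.14) = 0.823591
SL = 0.32 * 3.207159 * 0.823591 = 0.8452 m/s


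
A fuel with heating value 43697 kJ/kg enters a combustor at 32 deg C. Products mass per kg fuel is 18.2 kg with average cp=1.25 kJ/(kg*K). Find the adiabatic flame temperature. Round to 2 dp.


T_ad = T_in + Hc / (m_p * cp)
Denominator = 18.2 * 1.25 = 22.7500
Temperature rise = 43697 / 22.7500 = 1920.75 K
T_ad = 32 + 1920.75 = 1952.75 deg C


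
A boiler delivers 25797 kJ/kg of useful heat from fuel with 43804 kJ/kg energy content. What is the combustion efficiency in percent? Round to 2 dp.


Efficiency = (Q_useful / Q_fuel) * 100
Efficiency = (25797 / 43804) * 100
Efficiency = 0.5889 * 100 = 58.89%


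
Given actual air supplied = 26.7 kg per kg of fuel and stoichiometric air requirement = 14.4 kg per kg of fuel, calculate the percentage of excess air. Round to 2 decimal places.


Excess air = actual - stoichiometric = 26.7 - 14.4 = 12.30 kg/kg fuel
Excess air % = (excess / stoich) * 100 = (12.30 / 14.4) * 100 = 85.42%


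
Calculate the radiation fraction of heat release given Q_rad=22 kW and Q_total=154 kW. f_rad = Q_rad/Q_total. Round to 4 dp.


f_rad = Q_rad / Q_total
f_rad = 22 / 154 = 0.1429


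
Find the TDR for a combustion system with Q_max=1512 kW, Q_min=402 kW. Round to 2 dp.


TDR = Q_max / Q_min
TDR = 1512 / 402 = 3.76


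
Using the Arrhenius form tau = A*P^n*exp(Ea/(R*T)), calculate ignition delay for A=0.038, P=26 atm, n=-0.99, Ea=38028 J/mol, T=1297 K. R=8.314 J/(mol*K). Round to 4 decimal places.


tau = A * P^n * exp(Ea/(R*T))
P^n = 26^(-0.99) = 0.03973529
Ea/(R*T) = 38028/(8.314*1297) = 3.526578
exp(Ea/(R*T)) = 34.007394
tau = 0.038 * 0.03973529 * 34.007394 = 0.0513 ms


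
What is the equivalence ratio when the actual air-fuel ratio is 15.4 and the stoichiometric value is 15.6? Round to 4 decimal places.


phi = AFR_stoich / AFR_actual
phi = 15.6 / 15.4 = 1.0130


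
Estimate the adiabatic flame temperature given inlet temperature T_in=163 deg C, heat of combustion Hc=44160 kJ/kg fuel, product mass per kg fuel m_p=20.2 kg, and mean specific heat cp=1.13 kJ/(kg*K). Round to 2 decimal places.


T_ad = T_in + Hc / (m_p * cp)
Denominator = 20.2 * 1.13 = 22.8260
Temperature rise = 44160 / 22.8260 = 1934.64 K
T_ad = 163 + 1934.64 = 2097.64 deg C


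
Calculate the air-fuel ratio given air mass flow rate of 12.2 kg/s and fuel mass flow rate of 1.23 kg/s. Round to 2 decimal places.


AFR = m_air / m_fuel
AFR = 12.2 / 1.23 = 9.92


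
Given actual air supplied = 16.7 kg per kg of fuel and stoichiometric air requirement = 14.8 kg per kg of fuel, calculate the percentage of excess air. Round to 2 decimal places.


Excess air = actual - stoichiometric = 16.7 - 14.8 = 1.90 kg/kg fuel
Excess air % = (excess / stoich) * 100 = (1.90 / 14.8) * 100 = 12.84%


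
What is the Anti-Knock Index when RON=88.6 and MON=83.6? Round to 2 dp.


AKI = (RON + MON) / 2
AKI = (88.6 + 83.6) / 2
AKI = 172.2 / 2 = 86.10


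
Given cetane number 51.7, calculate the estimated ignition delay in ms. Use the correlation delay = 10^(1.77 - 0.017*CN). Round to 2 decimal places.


delay = 10^(1.77 - 0.017*CN)
Exponent = 1.77 - 0.017*51.7 = 0.8911
delay = 10^0.8911 = 7.78 ms


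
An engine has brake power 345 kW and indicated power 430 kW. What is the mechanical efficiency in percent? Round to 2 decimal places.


eta_mech = (BP / IP) * 100
Ratio = 345 / 430 = 0.8023
eta_mech = 0.8023 * 100 = 80.23%


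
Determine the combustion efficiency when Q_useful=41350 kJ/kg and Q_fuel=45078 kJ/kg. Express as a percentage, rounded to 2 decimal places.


Efficiency = (Q_useful / Q_fuel) * 100
Efficiency = (41350 / 45078) * 100
Efficiency = 0.9173 * 100 = 91.73%


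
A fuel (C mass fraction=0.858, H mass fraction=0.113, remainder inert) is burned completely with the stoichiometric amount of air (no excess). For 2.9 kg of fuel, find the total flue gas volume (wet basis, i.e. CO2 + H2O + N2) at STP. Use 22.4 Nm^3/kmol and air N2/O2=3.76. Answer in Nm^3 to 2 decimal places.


Per kg fuel: CO2 = (C/12 kmol)*22.4 = (0.858/12)*22.4 = 1.60160 Nm^3
Per kg fuel: H2O = (H/2 kmol)*22.4 = (0.113/2)*22.4 = 1.26560 Nm^3
O2 needed per kg fuel = C/12 + H/4 = 0.858/12 + 0.113/4 = 0.09975000 kmol
Per kg fuel: N2 = O2*3.76*22.4 = 0.09975000*3.76*22.4 = 8.40134 Nm^3
Total per kg = 1.60160 + 1.26560 + 8.40134 = 11.26854 Nm^3
Total = 11.26854 * 2.9 = 32.68 Nm^3


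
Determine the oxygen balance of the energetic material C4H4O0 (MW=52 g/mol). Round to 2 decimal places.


OB = -1600 * (2C + H/2 - O) / MW
Inner = 2*4 + 4/2 - 0 = 10.00
OB = -1600 * 10.00 / 52 = -307.69%


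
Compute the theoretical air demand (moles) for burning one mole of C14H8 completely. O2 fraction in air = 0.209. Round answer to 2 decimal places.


Balanced combustion: C14H8 + 16 O2 -> 14 CO2 + 4 H2O
O2 needed = C + H/4 = 14 + 8/4 = 16.00 moles
Air moles = O2 / 0.209 = 16.00 / 0.209 = 76.56 moles air


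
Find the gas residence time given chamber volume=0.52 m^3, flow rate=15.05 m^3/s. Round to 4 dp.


tau = V / Q_flow
tau = 0.52 / 15.05 = 0.0346 s


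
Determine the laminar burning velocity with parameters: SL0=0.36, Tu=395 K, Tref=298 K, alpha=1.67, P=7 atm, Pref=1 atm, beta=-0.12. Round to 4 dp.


SL = SL0 * (Tu/Tref)^alpha * (P/Pref)^beta
T ratio = 395/298 = 1.32550336
(T ratio)^alpha = 1.32550336^1.67 = 1.600943
(P/Pref)^beta = 7^(-0.12) = 0.791750
SL = 0.36 * 1.600943 * 0.791750 = 0.4563 m/s


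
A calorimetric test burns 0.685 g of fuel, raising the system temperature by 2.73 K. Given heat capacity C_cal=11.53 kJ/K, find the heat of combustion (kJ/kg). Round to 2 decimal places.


Hc = C_cal * delta_T / m_fuel
Q_released = 11.53 * 2.73 = 31.4769 kJ
m_fuel = 0.685 g = 0.685/1000 kg = 0.000685 kg
Hc = 31.4769 / 0.000685 = 45951.68 kJ/kg


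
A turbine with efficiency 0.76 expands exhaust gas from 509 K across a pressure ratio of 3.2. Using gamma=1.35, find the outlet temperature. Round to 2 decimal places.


T_out = T_in * (1 - eta * (1 - PR^(-(gamma-1)/gamma)))
Exponent = -(1.35-1)/1.35 = -0.25925926
PR^exp = 3.2^(-0.25925926) = 0.73966521
Factor = 1 - 0.76*(1 - 0.73966521) = 0.80214556
T_out = 509 * 0.80214556 = 408.29 K


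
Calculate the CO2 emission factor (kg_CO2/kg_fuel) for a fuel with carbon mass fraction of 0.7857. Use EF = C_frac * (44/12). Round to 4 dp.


EF = C_frac * (M_CO2 / M_C)
EF = 0.7857 * (44/12)
EF = 0.7857 * 3.666667 = 2.8809 kg_CO2/kg_fuel


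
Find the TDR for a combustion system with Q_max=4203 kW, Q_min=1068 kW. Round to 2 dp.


TDR = Q_max / Q_min
TDR = 4203 / 1068 = 3.94


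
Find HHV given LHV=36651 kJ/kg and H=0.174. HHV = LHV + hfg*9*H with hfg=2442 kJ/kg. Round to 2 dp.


HHV = LHV + hfg * 9 * H
Water addition = 2442 * 9 * 0.174 = 3824.172 kJ/kg
HHV = 36651 + 3824.172 = 40475.17 kJ/kg


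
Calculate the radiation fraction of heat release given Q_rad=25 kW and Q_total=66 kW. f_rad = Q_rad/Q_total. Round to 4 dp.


f_rad = Q_rad / Q_total
f_rad = 25 / 66 = 0.3788


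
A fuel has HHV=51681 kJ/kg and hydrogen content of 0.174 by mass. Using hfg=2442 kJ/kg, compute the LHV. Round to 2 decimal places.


LHV = HHV - hfg * 9 * H
Water correction = 2442 * 9 * 0.174 = 3824.172 kJ/kg
LHV = 51681 - 3824.172 = 47856.83 kJ/kg


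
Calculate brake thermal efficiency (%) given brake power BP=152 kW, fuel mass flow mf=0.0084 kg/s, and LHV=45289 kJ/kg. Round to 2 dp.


eta_BTE = (BP / (mf * LHV)) * 100
Denominator = 0.0084 * 45289 = 380.4276 kW
eta_BTE = (152 / 380.4276) * 100 = 39.96%


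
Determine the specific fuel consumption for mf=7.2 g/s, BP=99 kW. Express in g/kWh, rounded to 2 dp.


SFC = (mf / BP) * 3600
Rate = 7.2 / 99 = 0.072727 g/(s*kW)
SFC = 0.072727 * 3600 = 261.82 g/kWh


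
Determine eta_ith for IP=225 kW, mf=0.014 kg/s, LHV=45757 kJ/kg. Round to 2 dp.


eta_ith = (IP / (mf * LHV)) * 100
Denominator = 0.014 * 45757 = 640.5980 kW
eta_ith = (225 / 640.5980) * 100 = 35.12%


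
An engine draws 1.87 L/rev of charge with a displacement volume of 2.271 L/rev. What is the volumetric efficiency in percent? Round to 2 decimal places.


eta_v = (V_actual / V_disp) * 100
Ratio = 1.87 / 2.271 = 0.8234
eta_v = 0.8234 * 100 = 82.34%


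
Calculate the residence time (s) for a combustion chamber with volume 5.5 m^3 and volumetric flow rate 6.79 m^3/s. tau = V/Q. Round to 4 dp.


tau = V / Q_flow
tau = 5.5 / 6.79 = 0.8100 s


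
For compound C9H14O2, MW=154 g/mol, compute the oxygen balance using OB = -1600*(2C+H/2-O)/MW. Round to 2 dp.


OB = -1600 * (2C + H/2 - O) / MW
Inner = 2*9 + 14/2 - 2 = 23.00
OB = -1600 * 23.00 / 154 = -238.96%
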